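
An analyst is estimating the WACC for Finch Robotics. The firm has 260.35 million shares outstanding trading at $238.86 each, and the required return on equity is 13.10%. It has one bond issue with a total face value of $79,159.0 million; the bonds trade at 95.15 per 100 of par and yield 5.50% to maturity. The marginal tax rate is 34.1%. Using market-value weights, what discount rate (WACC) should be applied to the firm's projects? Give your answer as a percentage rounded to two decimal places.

7.91%

Market value of equity E = 238.86 × 260.35m = 62187.201m. Market value of debt D = 79159m × 95.15/100 = 75319.7885m.
Total capital V = 62187.201 + 75319.7885 = 137506.9895.
Equity: weight = 62187.201/137506.9895 = 0.4522; cost = 13.1%.
Bonds outstanding: weight = 75319.7885/137506.9895 = 0.5478; after-tax cost = 5.5% × (1 − 34.1%) = 3.6245%.
WACC = 0.4522 × 13.1000% + 0.5478 × 3.6245% = 7.9098%.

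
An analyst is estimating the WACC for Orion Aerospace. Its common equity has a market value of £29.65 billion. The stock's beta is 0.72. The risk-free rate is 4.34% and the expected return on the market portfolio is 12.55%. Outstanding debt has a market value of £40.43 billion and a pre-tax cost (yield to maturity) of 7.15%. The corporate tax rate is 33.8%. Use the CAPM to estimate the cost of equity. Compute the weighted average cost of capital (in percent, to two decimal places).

7.07%

Market risk premium = 12.55% − 4.34% = 8.21%.
Cost of equity via CAPM: Re = 4.34% + 0.72 × 8.21% = 10.2512%.
Total capital V = 29.65 + 40.43 = 70.08.
Equity: weight = 29.65/70.08 = 0.4231; cost = 10.2512%.
Debt: weight = 40.43/70.08 = 0.5769; after-tax cost = 7.15% × (1 − 33.8%) = 4.7333%.
WACC = 0.4231 × 10.2512% + 0.5769 × 4.7333% = 7.0679%.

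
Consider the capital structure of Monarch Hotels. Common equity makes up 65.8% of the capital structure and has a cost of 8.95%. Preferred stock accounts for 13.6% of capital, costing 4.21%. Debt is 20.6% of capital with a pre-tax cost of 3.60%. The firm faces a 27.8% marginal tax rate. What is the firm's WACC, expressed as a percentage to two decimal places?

7.00%

After-tax cost of debt = 3.6% × (1 − 27.8%) = 2.5992%.
WACC = 0.658 × 8.9500% + 0.136 × 4.2100% + 0.206 × 2.5992% = 6.9971%.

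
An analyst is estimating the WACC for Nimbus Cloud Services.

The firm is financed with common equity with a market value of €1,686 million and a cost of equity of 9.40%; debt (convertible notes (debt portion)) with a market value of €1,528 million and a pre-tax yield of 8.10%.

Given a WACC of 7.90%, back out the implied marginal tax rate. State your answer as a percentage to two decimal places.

22.90%

Total capital V = 1686 + 1528 = 3214.
Equity weight = 1686/3214 = 0.5246.
Convertible notes (debt portion) weight = 1528/3214 = 0.4754.
Equity contribution = 0.5246 × 9.4% = 4.9311%.
Debt contribution must be 7.9% − 4.9311% = 2.9689%.
0.4754 × 8.1% × (1 − T) = 2.9689%  ⇒  (1 − T) = 0.7710.
T = 22.9025%.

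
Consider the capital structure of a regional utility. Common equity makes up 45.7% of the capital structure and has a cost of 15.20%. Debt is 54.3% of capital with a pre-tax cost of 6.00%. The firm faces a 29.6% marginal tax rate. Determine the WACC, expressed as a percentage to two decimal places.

9.24%

After-tax cost of debt = 6% × (1 − 29.6%) = 4.2240%.
WACC = 0.457 × 15.2000% + 0.543 × 4.2240% = 9.2400%.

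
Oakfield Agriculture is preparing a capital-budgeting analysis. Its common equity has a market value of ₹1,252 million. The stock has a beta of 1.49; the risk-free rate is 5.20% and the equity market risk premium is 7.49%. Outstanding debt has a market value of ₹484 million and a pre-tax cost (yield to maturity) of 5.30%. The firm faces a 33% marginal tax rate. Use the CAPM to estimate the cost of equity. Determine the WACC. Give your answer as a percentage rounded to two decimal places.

Cost of equity via CAPM: Re = 5.2% + 1.49 × 7.49% = 16.3601%.
Total capital V = 1252 + 484 = 1736.
Equity: weight = 1252/1736 = 0.7212; cost = 16.3601%.
Debt: weight = 484/1736 = 0.2788; after-tax cost = 5.3% × (1 − 33%) = 3.5510%.
WACC = 0.7212 × 16.3601% + 0.2788 × 3.5510% = 12.7889%.

12.79%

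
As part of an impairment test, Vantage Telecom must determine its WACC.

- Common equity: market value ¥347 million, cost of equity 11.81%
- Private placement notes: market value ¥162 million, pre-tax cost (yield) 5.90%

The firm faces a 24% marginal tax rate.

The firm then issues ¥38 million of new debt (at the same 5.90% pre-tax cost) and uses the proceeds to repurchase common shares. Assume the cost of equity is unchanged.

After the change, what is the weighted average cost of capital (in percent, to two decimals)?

After the change:
Total capital V = 309 + 200 = 509.
Equity: weight = 309/509 = 0.6071; cost = 11.81%.
Private placement notes: weight = 200/509 = 0.3929; after-tax cost = 5.9% × (1 − 24%) = 4.4840%.
WACC = 0.6071 × 11.8100% + 0.3929 × 4.4840% = 8.9314%.

8.93%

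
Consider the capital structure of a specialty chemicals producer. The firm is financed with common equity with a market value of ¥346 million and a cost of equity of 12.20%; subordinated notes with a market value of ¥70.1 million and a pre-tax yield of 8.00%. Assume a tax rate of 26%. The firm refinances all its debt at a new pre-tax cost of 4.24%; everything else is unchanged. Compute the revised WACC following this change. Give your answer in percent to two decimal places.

After the change:
Total capital V = 346 + 70.1 = 416.1.
Equity: weight = 346/416.1 = 0.8315; cost = 12.2%.
Subordinated notes: weight = 70.1/416.1 = 0.1685; after-tax cost = 4.24% × (1 − 26%) = 3.1376%.
WACC = 0.8315 × 12.2000% + 0.1685 × 3.1376% = 10.6733%.

10.67%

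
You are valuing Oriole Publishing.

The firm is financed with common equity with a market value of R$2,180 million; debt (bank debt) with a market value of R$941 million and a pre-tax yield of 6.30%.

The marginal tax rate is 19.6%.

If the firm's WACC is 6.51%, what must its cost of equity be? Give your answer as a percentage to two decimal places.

7.13%

Total capital V = 2180 + 941 = 3121.
Equity weight = 2180/3121 = 0.6985.
Bank debt weight = 941/3121 = 0.3015.
Debt contribution = 0.3015 × 6.3% × (1 − 19.6%) = 1.5272%.
Required equity contribution = 6.51% − 1.5272% = 4.9828%.
Re = 4.9828% / 0.6985 = 7.1336%.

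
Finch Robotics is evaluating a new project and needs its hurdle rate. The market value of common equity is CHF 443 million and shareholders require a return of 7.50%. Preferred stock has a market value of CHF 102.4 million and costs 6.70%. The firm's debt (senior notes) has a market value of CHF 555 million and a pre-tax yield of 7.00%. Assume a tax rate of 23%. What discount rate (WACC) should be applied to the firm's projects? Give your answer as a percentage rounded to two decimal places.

Total capital V = 443 + 102.4 + 555 = 1100.4.
Equity: weight = 443/1100.4 = 0.4026; cost = 7.5%.
Preferred: weight = 102.4/1100.4 = 0.0931; cost = 6.7%.
Senior notes: weight = 555/1100.4 = 0.5044; after-tax cost = 7% × (1 − 23%) = 5.3900%.
WACC = 0.4026 × 7.5000% + 0.0931 × 6.7000% + 0.5044 × 5.3900% = 6.3614%.

6.36%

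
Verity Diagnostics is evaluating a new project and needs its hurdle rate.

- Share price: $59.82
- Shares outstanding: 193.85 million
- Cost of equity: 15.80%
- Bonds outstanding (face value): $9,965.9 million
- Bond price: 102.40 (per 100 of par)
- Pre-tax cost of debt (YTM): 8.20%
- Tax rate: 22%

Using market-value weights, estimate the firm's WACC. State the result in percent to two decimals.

Market value of equity E = 59.82 × 193.85m = 11596.107m. Market value of debt D = 9965.9m × 102.4/100 = 10205.0816m.
Total capital V = 11596.107 + 10205.0816 = 21801.1886.
Equity: weight = 11596.107/21801.1886 = 0.5319; cost = 15.8%.
Bonds outstanding: weight = 10205.0816/21801.1886 = 0.4681; after-tax cost = 8.2% × (1 − 22%) = 6.3960%.
WACC = 0.5319 × 15.8000% + 0.4681 × 6.3960% = 11.3980%.

11.40%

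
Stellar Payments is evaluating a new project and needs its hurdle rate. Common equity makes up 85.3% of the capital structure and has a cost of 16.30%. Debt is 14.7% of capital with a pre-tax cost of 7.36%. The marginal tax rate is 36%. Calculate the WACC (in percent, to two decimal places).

After-tax cost of debt = 7.36% × (1 − 36%) = 4.7104%.
WACC = 0.853 × 16.3000% + 0.147 × 4.7104% = 14.5963%.

14.60%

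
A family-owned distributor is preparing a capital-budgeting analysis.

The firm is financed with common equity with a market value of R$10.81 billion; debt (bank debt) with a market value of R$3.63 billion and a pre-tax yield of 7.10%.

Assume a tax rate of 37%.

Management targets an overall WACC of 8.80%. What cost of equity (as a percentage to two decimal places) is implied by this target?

Total capital V = 10.81 + 3.63 = 14.44.
Equity weight = 10.81/14.44 = 0.7486.
Bank debt weight = 3.63/14.44 = 0.2514.
Debt contribution = 0.2514 × 7.1% × (1 − 37%) = 1.1244%.
Required equity contribution = 8.8% − 1.1244% = 7.6756%.
Re = 7.6756% / 0.7486 = 10.2530%.

10.25%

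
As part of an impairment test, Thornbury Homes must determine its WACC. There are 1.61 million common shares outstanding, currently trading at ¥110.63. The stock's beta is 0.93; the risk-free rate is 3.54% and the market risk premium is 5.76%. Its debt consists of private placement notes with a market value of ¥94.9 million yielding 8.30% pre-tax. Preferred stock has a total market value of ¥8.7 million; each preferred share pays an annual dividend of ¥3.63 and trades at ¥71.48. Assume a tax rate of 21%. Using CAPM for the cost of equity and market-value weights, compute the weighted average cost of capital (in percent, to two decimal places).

Cost of equity via CAPM: Re = 3.54% + 0.93 × 5.76% = 8.8968%.
Cost of preferred: Rp = 3.63 / 71.48 = 5.0783%.
Market value of equity E = 110.63 × 1.61m = 178.1143m.
Total capital V = 178.1143 + 8.7 + 94.9 = 281.7143.
Equity: weight = 178.1143/281.7143 = 0.6323; cost = 8.8968%.
Preferred: weight = 8.7/281.7143 = 0.0309; cost = 5.0783%.
Private placement notes: weight = 94.9/281.7143 = 0.3369; after-tax cost = 8.3% × (1 − 21%) = 6.5570%.
WACC = 0.6323 × 8.8968% + 0.0309 × 5.0783% + 0.3369 × 6.5570% = 7.9907%.

7.99%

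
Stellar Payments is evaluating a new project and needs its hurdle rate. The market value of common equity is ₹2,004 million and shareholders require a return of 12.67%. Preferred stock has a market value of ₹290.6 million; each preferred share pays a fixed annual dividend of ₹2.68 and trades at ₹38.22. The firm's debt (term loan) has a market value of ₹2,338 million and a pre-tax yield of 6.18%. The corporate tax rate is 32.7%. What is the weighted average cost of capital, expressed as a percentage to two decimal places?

Cost of preferred: Rp = 2.68 / 38.22 = 7.0120%.
Total capital V = 2004 + 290.6 + 2338 = 4632.6.
Equity: weight = 2004/4632.6 = 0.4326; cost = 12.67%.
Preferred: weight = 290.6/4632.6 = 0.0627; cost = 7.012%.
Term loan: weight = 2338/4632.6 = 0.5047; after-tax cost = 6.18% × (1 − 32.7%) = 4.1591%.
WACC = 0.4326 × 12.6700% + 0.0627 × 7.0120% + 0.5047 × 4.1591% = 8.0198%.

8.02%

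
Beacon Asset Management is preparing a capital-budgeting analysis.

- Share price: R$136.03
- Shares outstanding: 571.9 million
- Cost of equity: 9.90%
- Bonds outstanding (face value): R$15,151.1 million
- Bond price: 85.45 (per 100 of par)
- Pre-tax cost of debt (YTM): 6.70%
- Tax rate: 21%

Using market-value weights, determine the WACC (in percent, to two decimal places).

9.24%

Market value of equity E = 136.03 × 571.9m = 77795.557m. Market value of debt D = 15151.1m × 85.45/100 = 12946.61495m.
Total capital V = 77795.557 + 12946.61495 = 90742.17195.
Equity: weight = 77795.557/90742.17195 = 0.8573; cost = 9.9%.
Bonds outstanding: weight = 12946.61495/90742.17195 = 0.1427; after-tax cost = 6.7% × (1 − 21%) = 5.2930%.
WACC = 0.8573 × 9.9000% + 0.1427 × 5.2930% = 9.2427%.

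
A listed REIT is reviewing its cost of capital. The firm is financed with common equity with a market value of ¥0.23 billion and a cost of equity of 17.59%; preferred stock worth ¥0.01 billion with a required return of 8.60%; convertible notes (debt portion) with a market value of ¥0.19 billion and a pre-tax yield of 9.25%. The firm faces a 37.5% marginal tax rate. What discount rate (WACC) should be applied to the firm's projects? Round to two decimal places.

12.16%

Total capital V = 0.23 + 0.01 + 0.19 = 0.43.
Equity: weight = 0.23/0.43 = 0.5349; cost = 17.59%.
Preferred: weight = 0.01/0.43 = 0.0233; cost = 8.6%.
Convertible notes (debt portion): weight = 0.19/0.43 = 0.4419; after-tax cost = 9.25% × (1 − 37.5%) = 5.7812%.
WACC = 0.5349 × 17.5900% + 0.0233 × 8.6000% + 0.4419 × 5.7812% = 12.1631%.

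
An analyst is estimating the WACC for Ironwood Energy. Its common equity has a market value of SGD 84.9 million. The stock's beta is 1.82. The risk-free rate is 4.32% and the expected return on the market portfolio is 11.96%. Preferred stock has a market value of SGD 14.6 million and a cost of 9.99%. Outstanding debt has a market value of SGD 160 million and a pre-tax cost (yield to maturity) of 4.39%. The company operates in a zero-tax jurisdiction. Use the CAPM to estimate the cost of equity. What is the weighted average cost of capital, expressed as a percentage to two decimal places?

Market risk premium = 11.96% − 4.32% = 7.64%.
Cost of equity via CAPM: Re = 4.32% + 1.82 × 7.64% = 18.2248%.
Total capital V = 84.9 + 14.6 + 160 = 259.5.
Equity: weight = 84.9/259.5 = 0.3272; cost = 18.2248%.
Preferred: weight = 14.6/259.5 = 0.0563; cost = 9.99%.
Debt: weight = 160/259.5 = 0.6166; after-tax cost = 4.39% × (1 − 0%) = 4.3900%.
WACC = 0.3272 × 18.2248% + 0.0563 × 9.9900% + 0.6166 × 4.3900% = 9.2314%.

9.23%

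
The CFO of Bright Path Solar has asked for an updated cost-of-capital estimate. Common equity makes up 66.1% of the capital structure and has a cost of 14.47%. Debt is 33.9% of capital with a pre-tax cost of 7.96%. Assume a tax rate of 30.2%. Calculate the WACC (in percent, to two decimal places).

After-tax cost of debt = 7.96% × (1 − 30.2%) = 5.5561%.
WACC = 0.661 × 14.4700% + 0.339 × 5.5561% = 11.4482%.

11.45%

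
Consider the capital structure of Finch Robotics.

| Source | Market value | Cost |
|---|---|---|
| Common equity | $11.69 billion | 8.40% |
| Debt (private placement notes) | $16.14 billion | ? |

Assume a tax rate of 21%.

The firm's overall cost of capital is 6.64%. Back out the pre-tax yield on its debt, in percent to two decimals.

6.79%

Total capital V = 11.69 + 16.14 = 27.83.
Equity weight = 11.69/27.83 = 0.4201.
Private placement notes weight = 16.14/27.83 = 0.5799.
Equity contribution = 0.4201 × 8.4% = 3.5284%.
Remaining for debt = 6.64% − 3.5284% = 3.1116%.
Rd × (1 − 21%) × 0.5799 = 3.1116%  ⇒  Rd = 6.7915%.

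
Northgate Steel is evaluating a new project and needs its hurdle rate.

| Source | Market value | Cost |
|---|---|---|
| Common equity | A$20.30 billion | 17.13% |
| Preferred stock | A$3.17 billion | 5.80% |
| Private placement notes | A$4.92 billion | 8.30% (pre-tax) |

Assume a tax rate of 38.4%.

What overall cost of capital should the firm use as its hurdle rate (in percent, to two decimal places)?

13.78%

Total capital V = 20.3 + 3.17 + 4.92 = 28.39.
Equity: weight = 20.3/28.39 = 0.7150; cost = 17.13%.
Preferred: weight = 3.17/28.39 = 0.1117; cost = 5.8%.
Private placement notes: weight = 4.92/28.39 = 0.1733; after-tax cost = 8.3% × (1 − 38.4%) = 5.1128%.
WACC = 0.7150 × 17.1300% + 0.1117 × 5.8000% + 0.1733 × 5.1128% = 13.7823%.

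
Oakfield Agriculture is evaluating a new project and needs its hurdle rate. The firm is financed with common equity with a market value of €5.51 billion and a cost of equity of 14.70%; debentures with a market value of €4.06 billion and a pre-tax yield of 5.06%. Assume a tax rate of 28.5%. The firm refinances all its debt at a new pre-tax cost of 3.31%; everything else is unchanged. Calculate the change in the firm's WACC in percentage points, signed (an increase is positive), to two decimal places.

-0.53 pp

Current WACC:
Total capital V = 5.51 + 4.06 = 9.57.
Equity: weight = 5.51/9.57 = 0.5758; cost = 14.7%.
Debentures: weight = 4.06/9.57 = 0.4242; after-tax cost = 5.06% × (1 − 28.5%) = 3.6179%.
WACC = 0.5758 × 14.7000% + 0.4242 × 3.6179% = 9.9985%.
After the change:
Total capital V = 5.51 + 4.06 = 9.57.
Equity: weight = 5.51/9.57 = 0.5758; cost = 14.7%.
Debentures: weight = 4.06/9.57 = 0.4242; after-tax cost = 3.31% × (1 − 28.5%) = 2.3667%.
WACC = 0.5758 × 14.7000% + 0.4242 × 2.3667% = 9.4677%.
Change in WACC = 9.4677% − 9.9985% = -0.5308 pp.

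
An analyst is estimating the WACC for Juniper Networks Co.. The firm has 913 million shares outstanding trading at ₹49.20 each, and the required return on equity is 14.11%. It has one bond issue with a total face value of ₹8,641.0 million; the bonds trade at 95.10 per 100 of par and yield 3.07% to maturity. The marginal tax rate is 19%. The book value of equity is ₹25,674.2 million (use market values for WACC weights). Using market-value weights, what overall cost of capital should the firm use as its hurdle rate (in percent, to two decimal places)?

Market value of equity E = 49.2 × 913m = 44919.6m. Market value of debt D = 8641m × 95.1/100 = 8217.591m.
Total capital V = 44919.6 + 8217.591 = 53137.191.
Equity: weight = 44919.6/53137.191 = 0.8454; cost = 14.11%.
Bonds outstanding: weight = 8217.591/53137.191 = 0.1546; after-tax cost = 3.07% × (1 − 19%) = 2.4867%.
WACC = 0.8454 × 14.1100% + 0.1546 × 2.4867% = 12.3125%.

12.31%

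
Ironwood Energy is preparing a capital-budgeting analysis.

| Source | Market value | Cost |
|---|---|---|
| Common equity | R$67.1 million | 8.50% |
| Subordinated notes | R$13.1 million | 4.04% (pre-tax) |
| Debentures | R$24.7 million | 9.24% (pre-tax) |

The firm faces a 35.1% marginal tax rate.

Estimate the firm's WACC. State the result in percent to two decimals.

7.18%

Total capital V = 67.1 + 13.1 + 24.7 = 104.9.
Equity: weight = 67.1/104.9 = 0.6397; cost = 8.5%.
Subordinated notes: weight = 13.1/104.9 = 0.1249; after-tax cost = 4.04% × (1 − 35.1%) = 2.6220%.
Debentures: weight = 24.7/104.9 = 0.2355; after-tax cost = 9.24% × (1 − 35.1%) = 5.9968%.
WACC = 0.6397 × 8.5000% + 0.1249 × 2.6220% + 0.2355 × 5.9968% = 7.1765%.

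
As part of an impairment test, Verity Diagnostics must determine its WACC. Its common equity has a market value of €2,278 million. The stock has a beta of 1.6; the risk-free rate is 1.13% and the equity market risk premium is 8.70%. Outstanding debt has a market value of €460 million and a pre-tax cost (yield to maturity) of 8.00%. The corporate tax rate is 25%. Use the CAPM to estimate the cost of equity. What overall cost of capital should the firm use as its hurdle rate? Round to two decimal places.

13.53%

Cost of equity via CAPM: Re = 1.13% + 1.6 × 8.7% = 15.0500%.
Total capital V = 2278 + 460 = 2738.
Equity: weight = 2278/2738 = 0.8320; cost = 15.05%.
Debt: weight = 460/2738 = 0.1680; after-tax cost = 8% × (1 − 25%) = 6.0000%.
WACC = 0.8320 × 15.0500% + 0.1680 × 6.0000% = 13.5295%.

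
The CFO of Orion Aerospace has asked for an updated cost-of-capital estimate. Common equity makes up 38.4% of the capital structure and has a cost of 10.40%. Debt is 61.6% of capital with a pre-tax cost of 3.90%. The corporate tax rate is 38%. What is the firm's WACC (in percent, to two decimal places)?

After-tax cost of debt = 3.9% × (1 − 38%) = 2.4180%.
WACC = 0.384 × 10.4000% + 0.616 × 2.4180% = 5.4831%.

5.48%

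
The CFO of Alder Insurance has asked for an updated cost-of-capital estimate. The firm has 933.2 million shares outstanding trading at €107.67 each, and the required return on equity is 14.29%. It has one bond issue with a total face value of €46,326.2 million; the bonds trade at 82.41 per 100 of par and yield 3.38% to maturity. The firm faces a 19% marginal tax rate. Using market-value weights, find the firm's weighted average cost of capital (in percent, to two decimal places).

Market value of equity E = 107.67 × 933.2m = 100477.644m. Market value of debt D = 46326.2m × 82.41/100 = 38177.42142m.
Total capital V = 100477.644 + 38177.42142 = 138655.06542.
Equity: weight = 100477.644/138655.06542 = 0.7247; cost = 14.29%.
Bonds outstanding: weight = 38177.42142/138655.06542 = 0.2753; after-tax cost = 3.38% × (1 − 19%) = 2.7378%.
WACC = 0.7247 × 14.2900% + 0.2753 × 2.7378% = 11.1092%.

11.11%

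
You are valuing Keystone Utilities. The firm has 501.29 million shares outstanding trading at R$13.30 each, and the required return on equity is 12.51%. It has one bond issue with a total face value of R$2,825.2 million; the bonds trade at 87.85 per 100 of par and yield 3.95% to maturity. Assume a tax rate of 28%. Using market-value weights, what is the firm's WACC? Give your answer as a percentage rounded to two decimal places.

Market value of equity E = 13.3 × 501.29m = 6667.157m. Market value of debt D = 2825.2m × 87.85/100 = 2481.9382m.
Total capital V = 6667.157 + 2481.9382 = 9149.0952.
Equity: weight = 6667.157/9149.0952 = 0.7287; cost = 12.51%.
Bonds outstanding: weight = 2481.9382/9149.0952 = 0.2713; after-tax cost = 3.95% × (1 − 28%) = 2.8440%.
WACC = 0.7287 × 12.5100% + 0.2713 × 2.8440% = 9.8878%.

9.89%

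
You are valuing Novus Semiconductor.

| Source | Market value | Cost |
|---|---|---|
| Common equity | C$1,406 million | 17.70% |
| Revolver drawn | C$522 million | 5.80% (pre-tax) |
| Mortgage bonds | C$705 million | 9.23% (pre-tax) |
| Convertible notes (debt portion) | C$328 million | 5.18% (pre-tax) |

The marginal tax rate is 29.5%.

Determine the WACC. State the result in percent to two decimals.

11.08%

Total capital V = 1406 + 522 + 705 + 328 = 2961.
Equity: weight = 1406/2961 = 0.4748; cost = 17.7%.
Revolver drawn: weight = 522/2961 = 0.1763; after-tax cost = 5.8% × (1 − 29.5%) = 4.0890%.
Mortgage bonds: weight = 705/2961 = 0.2381; after-tax cost = 9.23% × (1 − 29.5%) = 6.5072%.
Convertible notes (debt portion): weight = 328/2961 = 0.1108; after-tax cost = 5.18% × (1 − 29.5%) = 3.6519%.
WACC = 0.4748 × 17.7000% + 0.1763 × 4.0890% + 0.2381 × 6.5072% + 0.1108 × 3.6519% = 11.0794%.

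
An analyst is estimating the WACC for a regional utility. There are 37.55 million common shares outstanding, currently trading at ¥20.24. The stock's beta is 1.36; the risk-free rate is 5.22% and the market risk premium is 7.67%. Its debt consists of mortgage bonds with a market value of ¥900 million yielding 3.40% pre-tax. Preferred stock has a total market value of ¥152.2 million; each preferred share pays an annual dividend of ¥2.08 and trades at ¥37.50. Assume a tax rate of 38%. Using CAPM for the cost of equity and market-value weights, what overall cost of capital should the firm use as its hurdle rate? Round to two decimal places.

8.08%

Cost of equity via CAPM: Re = 5.22% + 1.36 × 7.67% = 15.6512%.
Cost of preferred: Rp = 2.08 / 37.5 = 5.5467%.
Market value of equity E = 20.24 × 37.55m = 760.012m.
Total capital V = 760.012 + 152.2 + 900 = 1812.212.
Equity: weight = 760.012/1812.212 = 0.4194; cost = 15.6512%.
Preferred: weight = 152.2/1812.212 = 0.0840; cost = 5.5467%.
Mortgage bonds: weight = 900/1812.212 = 0.4966; after-tax cost = 3.4% × (1 − 38%) = 2.1080%.
WACC = 0.4194 × 15.6512% + 0.0840 × 5.5467% + 0.4966 × 2.1080% = 8.0766%.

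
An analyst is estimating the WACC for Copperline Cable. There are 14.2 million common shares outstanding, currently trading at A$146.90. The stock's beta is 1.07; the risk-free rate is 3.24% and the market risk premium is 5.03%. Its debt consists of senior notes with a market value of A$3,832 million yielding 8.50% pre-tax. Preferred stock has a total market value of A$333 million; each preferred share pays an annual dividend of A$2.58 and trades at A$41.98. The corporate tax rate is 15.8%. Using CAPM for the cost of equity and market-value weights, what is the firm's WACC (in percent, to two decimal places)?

Cost of equity via CAPM: Re = 3.24% + 1.07 × 5.03% = 8.6221%.
Cost of preferred: Rp = 2.58 / 41.98 = 6.1458%.
Market value of equity E = 146.9 × 14.2m = 2085.98m.
Total capital V = 2085.98 + 333 + 3832 = 6250.98.
Equity: weight = 2085.98/6250.98 = 0.3337; cost = 8.6221%.
Preferred: weight = 333/6250.98 = 0.0533; cost = 6.1458%.
Senior notes: weight = 3832/6250.98 = 0.6130; after-tax cost = 8.5% × (1 − 15.8%) = 7.1570%.
WACC = 0.3337 × 8.6221% + 0.0533 × 6.1458% + 0.6130 × 7.1570% = 7.5920%.

7.59%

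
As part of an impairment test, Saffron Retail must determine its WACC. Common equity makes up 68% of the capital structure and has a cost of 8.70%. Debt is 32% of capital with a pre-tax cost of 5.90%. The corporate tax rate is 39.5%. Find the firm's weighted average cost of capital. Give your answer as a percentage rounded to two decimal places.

After-tax cost of debt = 5.9% × (1 − 39.5%) = 3.5695%.
WACC = 0.680 × 8.7000% + 0.320 × 3.5695% = 7.0582%.

7.06%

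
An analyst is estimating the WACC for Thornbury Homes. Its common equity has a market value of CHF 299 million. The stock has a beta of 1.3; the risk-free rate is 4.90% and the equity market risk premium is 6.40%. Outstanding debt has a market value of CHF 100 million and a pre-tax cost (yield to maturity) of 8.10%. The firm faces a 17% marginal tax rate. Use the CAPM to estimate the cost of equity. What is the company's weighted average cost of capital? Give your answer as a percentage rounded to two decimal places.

Cost of equity via CAPM: Re = 4.9% + 1.3 × 6.4% = 13.2200%.
Total capital V = 299 + 100 = 399.
Equity: weight = 299/399 = 0.7494; cost = 13.22%.
Debt: weight = 100/399 = 0.2506; after-tax cost = 8.1% × (1 − 17%) = 6.7230%.
WACC = 0.7494 × 13.2200% + 0.2506 × 6.7230% = 11.5917%.

11.59%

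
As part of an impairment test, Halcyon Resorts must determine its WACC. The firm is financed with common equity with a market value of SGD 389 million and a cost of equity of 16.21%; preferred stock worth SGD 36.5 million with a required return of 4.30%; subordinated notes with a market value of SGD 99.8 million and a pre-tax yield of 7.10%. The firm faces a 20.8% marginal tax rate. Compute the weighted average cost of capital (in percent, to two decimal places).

13.37%

Total capital V = 389 + 36.5 + 99.8 = 525.3.
Equity: weight = 389/525.3 = 0.7405; cost = 16.21%.
Preferred: weight = 36.5/525.3 = 0.0695; cost = 4.3%.
Subordinated notes: weight = 99.8/525.3 = 0.1900; after-tax cost = 7.1% × (1 − 20.8%) = 5.6232%.
WACC = 0.7405 × 16.2100% + 0.0695 × 4.3000% + 0.1900 × 5.6232% = 13.3711%.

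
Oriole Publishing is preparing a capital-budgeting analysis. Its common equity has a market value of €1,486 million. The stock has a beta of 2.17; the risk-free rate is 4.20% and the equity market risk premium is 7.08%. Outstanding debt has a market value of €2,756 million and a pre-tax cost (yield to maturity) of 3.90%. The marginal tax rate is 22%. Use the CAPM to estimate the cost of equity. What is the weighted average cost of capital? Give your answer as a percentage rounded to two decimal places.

8.83%

Cost of equity via CAPM: Re = 4.2% + 2.17 × 7.08% = 19.5636%.
Total capital V = 1486 + 2756 = 4242.
Equity: weight = 1486/4242 = 0.3503; cost = 19.5636%.
Debt: weight = 2756/4242 = 0.6497; after-tax cost = 3.9% × (1 − 22%) = 3.0420%.
WACC = 0.3503 × 19.5636% + 0.6497 × 3.0420% = 8.8296%.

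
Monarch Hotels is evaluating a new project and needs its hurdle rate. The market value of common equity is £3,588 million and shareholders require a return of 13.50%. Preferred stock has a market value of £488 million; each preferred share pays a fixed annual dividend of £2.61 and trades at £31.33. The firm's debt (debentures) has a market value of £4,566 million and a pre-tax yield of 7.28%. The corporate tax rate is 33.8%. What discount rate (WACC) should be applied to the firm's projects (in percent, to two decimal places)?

8.62%

Cost of preferred: Rp = 2.61 / 31.33 = 8.3307%.
Total capital V = 3588 + 488 + 4566 = 8642.
Equity: weight = 3588/8642 = 0.4152; cost = 13.5%.
Preferred: weight = 488/8642 = 0.0565; cost = 8.3307%.
Debentures: weight = 4566/8642 = 0.5283; after-tax cost = 7.28% × (1 − 33.8%) = 4.8194%.
WACC = 0.4152 × 13.5000% + 0.0565 × 8.3307% + 0.5283 × 4.8194% = 8.6217%.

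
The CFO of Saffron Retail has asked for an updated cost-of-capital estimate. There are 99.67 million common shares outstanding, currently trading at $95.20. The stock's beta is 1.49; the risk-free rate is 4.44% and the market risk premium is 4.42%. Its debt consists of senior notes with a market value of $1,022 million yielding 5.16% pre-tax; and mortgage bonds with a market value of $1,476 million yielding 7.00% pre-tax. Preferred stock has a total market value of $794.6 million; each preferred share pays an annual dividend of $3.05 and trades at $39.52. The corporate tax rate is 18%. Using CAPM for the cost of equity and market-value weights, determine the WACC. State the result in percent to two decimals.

9.67%

Cost of equity via CAPM: Re = 4.44% + 1.49 × 4.42% = 11.0258%.
Cost of preferred: Rp = 3.05 / 39.52 = 7.7176%.
Market value of equity E = 95.2 × 99.67m = 9488.584m.
Total capital V = 9488.584 + 794.6 + 1022 + 1476 = 12781.184.
Equity: weight = 9488.584/12781.184 = 0.7424; cost = 11.0258%.
Preferred: weight = 794.6/12781.184 = 0.0622; cost = 7.7176%.
Senior notes: weight = 1022/12781.184 = 0.0800; after-tax cost = 5.16% × (1 − 18%) = 4.2312%.
Mortgage bonds: weight = 1476/12781.184 = 0.1155; after-tax cost = 7% × (1 − 18%) = 5.7400%.
WACC = 0.7424 × 11.0258% + 0.0622 × 7.7176% + 0.0800 × 4.2312% + 0.1155 × 5.7400% = 9.6664%.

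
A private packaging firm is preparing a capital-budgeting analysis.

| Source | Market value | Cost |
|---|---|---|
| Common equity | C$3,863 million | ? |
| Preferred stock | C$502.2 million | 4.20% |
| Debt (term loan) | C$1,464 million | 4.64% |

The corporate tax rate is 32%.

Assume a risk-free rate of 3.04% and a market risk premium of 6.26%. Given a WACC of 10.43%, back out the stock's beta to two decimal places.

Total capital V = 3863 + 502.2 + 1464 = 5829.2.
Equity weight = 3863/5829.2 = 0.6627.
Preferred weight = 502.2/5829.2 = 0.0862.
Term loan weight = 1464/5829.2 = 0.2511.
Debt contribution = 0.2511 × 4.64% × (1 − 32%) = 0.7924%.
Preferred contribution = 0.0862 × 4.2% = 0.3618%.
Required equity contribution = 10.43% − 1.1543% = 9.2757%  ⇒  Re = 13.9969%.
CAPM: 13.9969% = 3.04% + β × 6.26%  ⇒  β = 1.7503.

1.75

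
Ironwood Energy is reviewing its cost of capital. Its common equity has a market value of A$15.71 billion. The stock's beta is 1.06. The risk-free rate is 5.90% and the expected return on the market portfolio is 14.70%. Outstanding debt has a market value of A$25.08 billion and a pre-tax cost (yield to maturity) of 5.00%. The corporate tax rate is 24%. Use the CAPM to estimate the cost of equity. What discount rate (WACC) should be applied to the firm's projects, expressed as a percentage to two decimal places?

Market risk premium = 14.7% − 5.9% = 8.8%.
Cost of equity via CAPM: Re = 5.9% + 1.06 × 8.8% = 15.2280%.
Total capital V = 15.71 + 25.08 = 40.79.
Equity: weight = 15.71/40.79 = 0.3851; cost = 15.228%.
Debt: weight = 25.08/40.79 = 0.6149; after-tax cost = 5% × (1 − 24%) = 3.8000%.
WACC = 0.3851 × 15.2280% + 0.6149 × 3.8000% = 8.2014%.

8.20%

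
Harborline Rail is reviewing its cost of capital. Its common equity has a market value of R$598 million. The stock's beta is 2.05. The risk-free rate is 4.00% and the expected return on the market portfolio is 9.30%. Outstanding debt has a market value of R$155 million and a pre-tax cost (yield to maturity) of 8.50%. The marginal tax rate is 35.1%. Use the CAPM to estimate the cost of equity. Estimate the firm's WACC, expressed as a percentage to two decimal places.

12.94%

Market risk premium = 9.3% − 4.0% = 5.3%.
Cost of equity via CAPM: Re = 4.0% + 2.05 × 5.3% = 14.8650%.
Total capital V = 598 + 155 = 753.
Equity: weight = 598/753 = 0.7942; cost = 14.865%.
Debt: weight = 155/753 = 0.2058; after-tax cost = 8.5% × (1 − 35.1%) = 5.5165%.
WACC = 0.7942 × 14.8650% + 0.2058 × 5.5165% = 12.9407%.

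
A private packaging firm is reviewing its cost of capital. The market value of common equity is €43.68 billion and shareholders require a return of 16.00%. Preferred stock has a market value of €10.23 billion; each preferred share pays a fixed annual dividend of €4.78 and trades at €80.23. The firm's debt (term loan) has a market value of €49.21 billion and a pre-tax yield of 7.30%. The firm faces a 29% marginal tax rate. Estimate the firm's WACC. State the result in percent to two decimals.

9.84%

Cost of preferred: Rp = 4.78 / 80.23 = 5.9579%.
Total capital V = 43.68 + 10.23 + 49.21 = 103.12.
Equity: weight = 43.68/103.12 = 0.4236; cost = 16%.
Preferred: weight = 10.23/103.12 = 0.0992; cost = 5.9579%.
Term loan: weight = 49.21/103.12 = 0.4772; after-tax cost = 7.3% × (1 − 29%) = 5.1830%.
WACC = 0.4236 × 16.0000% + 0.0992 × 5.9579% + 0.4772 × 5.1830% = 9.8418%.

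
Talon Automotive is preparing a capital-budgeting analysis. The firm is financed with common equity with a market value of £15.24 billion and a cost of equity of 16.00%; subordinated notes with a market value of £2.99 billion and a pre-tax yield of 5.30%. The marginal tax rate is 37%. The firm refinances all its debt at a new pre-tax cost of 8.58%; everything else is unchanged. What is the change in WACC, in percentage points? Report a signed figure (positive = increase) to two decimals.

+0.34 pp

Current WACC:
Total capital V = 15.24 + 2.99 = 18.23.
Equity: weight = 15.24/18.23 = 0.8360; cost = 16%.
Subordinated notes: weight = 2.99/18.23 = 0.1640; after-tax cost = 5.3% × (1 − 37%) = 3.3390%.
WACC = 0.8360 × 16.0000% + 0.1640 × 3.3390% = 13.9234%.
After the change:
Total capital V = 15.24 + 2.99 = 18.23.
Equity: weight = 15.24/18.23 = 0.8360; cost = 16%.
Subordinated notes: weight = 2.99/18.23 = 0.1640; after-tax cost = 8.58% × (1 − 37%) = 5.4054%.
WACC = 0.8360 × 16.0000% + 0.1640 × 5.4054% = 14.2623%.
Change in WACC = 14.2623% − 13.9234% = 0.3389 pp.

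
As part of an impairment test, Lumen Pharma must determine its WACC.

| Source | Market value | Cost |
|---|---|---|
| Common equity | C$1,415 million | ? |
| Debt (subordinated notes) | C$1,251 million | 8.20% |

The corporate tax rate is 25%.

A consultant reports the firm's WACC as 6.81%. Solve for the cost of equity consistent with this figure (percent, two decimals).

7.39%

Total capital V = 1415 + 1251 = 2666.
Equity weight = 1415/2666 = 0.5308.
Subordinated notes weight = 1251/2666 = 0.4692.
Debt contribution = 0.4692 × 8.2% × (1 − 25%) = 2.8858%.
Required equity contribution = 6.81% − 2.8858% = 3.9242%.
Re = 3.9242% / 0.5308 = 7.3935%.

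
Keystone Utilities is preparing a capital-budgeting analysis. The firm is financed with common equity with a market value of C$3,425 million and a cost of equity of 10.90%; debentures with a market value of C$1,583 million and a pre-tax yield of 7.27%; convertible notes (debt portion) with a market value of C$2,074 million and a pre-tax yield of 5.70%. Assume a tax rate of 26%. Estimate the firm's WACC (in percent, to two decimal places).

7.71%

Total capital V = 3425 + 1583 + 2074 = 7082.
Equity: weight = 3425/7082 = 0.4836; cost = 10.9%.
Debentures: weight = 1583/7082 = 0.2235; after-tax cost = 7.27% × (1 − 26%) = 5.3798%.
Convertible notes (debt portion): weight = 2074/7082 = 0.2929; after-tax cost = 5.7% × (1 − 26%) = 4.2180%.
WACC = 0.4836 × 10.9000% + 0.2235 × 5.3798% + 0.2929 × 4.2180% = 7.7092%.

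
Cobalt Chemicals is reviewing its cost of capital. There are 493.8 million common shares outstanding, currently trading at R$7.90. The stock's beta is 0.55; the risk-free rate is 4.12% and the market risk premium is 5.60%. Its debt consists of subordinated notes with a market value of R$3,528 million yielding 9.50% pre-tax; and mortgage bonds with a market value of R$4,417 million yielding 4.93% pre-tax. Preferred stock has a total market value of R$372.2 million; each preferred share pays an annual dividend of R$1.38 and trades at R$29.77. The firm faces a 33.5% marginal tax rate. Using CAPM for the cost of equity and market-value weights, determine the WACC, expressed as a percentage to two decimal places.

5.45%

Cost of equity via CAPM: Re = 4.12% + 0.55 × 5.6% = 7.2000%.
Cost of preferred: Rp = 1.38 / 29.77 = 4.6355%.
Market value of equity E = 7.9 × 493.8m = 3901.02m.
Total capital V = 3901.02 + 372.2 + 3528 + 4417 = 12218.22.
Equity: weight = 3901.02/12218.22 = 0.3193; cost = 7.2%.
Preferred: weight = 372.2/12218.22 = 0.0305; cost = 4.6355%.
Subordinated notes: weight = 3528/12218.22 = 0.2887; after-tax cost = 9.5% × (1 − 33.5%) = 6.3175%.
Mortgage bonds: weight = 4417/12218.22 = 0.3615; after-tax cost = 4.93% × (1 − 33.5%) = 3.2784%.
WACC = 0.3193 × 7.2000% + 0.0305 × 4.6355% + 0.2887 × 6.3175% + 0.3615 × 3.2784% = 5.4494%.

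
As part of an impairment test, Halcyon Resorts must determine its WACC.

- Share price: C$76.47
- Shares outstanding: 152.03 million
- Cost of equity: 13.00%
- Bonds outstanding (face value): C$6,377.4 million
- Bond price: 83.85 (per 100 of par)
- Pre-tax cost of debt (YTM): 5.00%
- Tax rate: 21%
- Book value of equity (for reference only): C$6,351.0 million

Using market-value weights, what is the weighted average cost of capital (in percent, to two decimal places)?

10.15%

Market value of equity E = 76.47 × 152.03m = 11625.7341m. Market value of debt D = 6377.4m × 83.85/100 = 5347.4499m.
Total capital V = 11625.7341 + 5347.4499 = 16973.184.
Equity: weight = 11625.7341/16973.184 = 0.6849; cost = 13%.
Bonds outstanding: weight = 5347.4499/16973.184 = 0.3151; after-tax cost = 5% × (1 − 21%) = 3.9500%.
WACC = 0.6849 × 13.0000% + 0.3151 × 3.9500% = 10.1488%.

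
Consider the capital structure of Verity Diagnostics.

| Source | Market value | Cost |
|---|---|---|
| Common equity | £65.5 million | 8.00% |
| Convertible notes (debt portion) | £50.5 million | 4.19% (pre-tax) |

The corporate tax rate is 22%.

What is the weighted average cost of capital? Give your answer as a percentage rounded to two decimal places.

5.94%

Total capital V = 65.5 + 50.5 = 116.
Equity: weight = 65.5/116 = 0.5647; cost = 8%.
Convertible notes (debt portion): weight = 50.5/116 = 0.4353; after-tax cost = 4.19% × (1 − 22%) = 3.2682%.
WACC = 0.5647 × 8.0000% + 0.4353 × 3.2682% = 5.9400%.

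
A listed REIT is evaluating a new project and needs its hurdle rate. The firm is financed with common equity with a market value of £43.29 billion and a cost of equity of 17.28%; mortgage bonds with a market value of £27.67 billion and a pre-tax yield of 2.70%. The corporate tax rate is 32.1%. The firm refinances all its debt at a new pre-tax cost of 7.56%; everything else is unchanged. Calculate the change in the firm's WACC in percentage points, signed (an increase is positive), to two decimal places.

+1.29 pp

Current WACC:
Total capital V = 43.29 + 27.67 = 70.96.
Equity: weight = 43.29/70.96 = 0.6101; cost = 17.28%.
Mortgage bonds: weight = 27.67/70.96 = 0.3899; after-tax cost = 2.7% × (1 − 32.1%) = 1.8333%.
WACC = 0.6101 × 17.2800% + 0.3899 × 1.8333% = 11.2567%.
After the change:
Total capital V = 43.29 + 27.67 = 70.96.
Equity: weight = 43.29/70.96 = 0.6101; cost = 17.28%.
Mortgage bonds: weight = 27.67/70.96 = 0.3899; after-tax cost = 7.56% × (1 − 32.1%) = 5.1332%.
WACC = 0.6101 × 17.2800% + 0.3899 × 5.1332% = 12.5435%.
Change in WACC = 12.5435% − 11.2567% = 1.2868 pp.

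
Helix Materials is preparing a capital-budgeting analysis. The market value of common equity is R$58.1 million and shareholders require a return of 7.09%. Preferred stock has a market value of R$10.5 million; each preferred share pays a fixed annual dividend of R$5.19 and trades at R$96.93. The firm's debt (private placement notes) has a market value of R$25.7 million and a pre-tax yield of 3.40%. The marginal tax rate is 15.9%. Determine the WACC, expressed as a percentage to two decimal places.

5.74%

Cost of preferred: Rp = 5.19 / 96.93 = 5.3544%.
Total capital V = 58.1 + 10.5 + 25.7 = 94.3.
Equity: weight = 58.1/94.3 = 0.6161; cost = 7.09%.
Preferred: weight = 10.5/94.3 = 0.1113; cost = 5.3544%.
Private placement notes: weight = 25.7/94.3 = 0.2725; after-tax cost = 3.4% × (1 − 15.9%) = 2.8594%.
WACC = 0.6161 × 7.0900% + 0.1113 × 5.3544% + 0.2725 × 2.8594% = 5.7438%.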